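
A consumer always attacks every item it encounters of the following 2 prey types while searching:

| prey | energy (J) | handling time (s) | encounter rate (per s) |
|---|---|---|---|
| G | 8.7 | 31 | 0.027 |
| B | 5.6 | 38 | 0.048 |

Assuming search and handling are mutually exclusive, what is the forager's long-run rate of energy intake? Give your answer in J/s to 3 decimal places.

R = Σλ_iE_i / (1 + Σλ_ih_i)
Numerator: 0.027×8.7 + 0.048×5.6 = 0.5037
Denominator: 1 + 0.027×31 + 0.048×38 = 3.661
R = 0.5037/3.661 = 0.1376 J/s

0.138 J/s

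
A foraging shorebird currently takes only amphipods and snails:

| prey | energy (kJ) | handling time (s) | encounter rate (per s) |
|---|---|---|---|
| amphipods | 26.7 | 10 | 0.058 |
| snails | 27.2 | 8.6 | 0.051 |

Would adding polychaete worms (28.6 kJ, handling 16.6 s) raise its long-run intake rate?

Intake rate on the current diet: R = (0.058×26.7 + 0.051×27.2) / (1 + 0.058×10 + 0.051×8.6) = 2.936/2.019 = 1.454 kJ/s.
Profitability of polychaete worms: 28.6/16.6 = 1.723 kJ/s.
1.723 > 1.454, so adding polychaete worms raises the average — include it.

Yes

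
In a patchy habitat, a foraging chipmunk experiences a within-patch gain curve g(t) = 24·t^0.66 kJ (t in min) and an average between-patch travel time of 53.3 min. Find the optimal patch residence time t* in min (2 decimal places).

Maximise g(t)/(T+t): set derivative to zero → g'(t)(T+t) = g(t).
g'(t) = 0.66·24·t^-0.34. Setting 0.66·24·t^-0.34 = 24·t^0.66/(53.3+t) gives 0.66(53.3+t) = t, so 0.34·t = 0.66×53.3.
t* = 0.66×53.3/0.34 = 103.5 min.

103.46 min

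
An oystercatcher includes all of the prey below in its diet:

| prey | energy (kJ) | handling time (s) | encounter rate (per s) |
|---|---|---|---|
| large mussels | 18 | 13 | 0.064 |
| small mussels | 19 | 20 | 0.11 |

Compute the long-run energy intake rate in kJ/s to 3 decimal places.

0.804 kJ/s

Energy encountered per unit search time: 0.064×18 + 0.11×19 = 3.242 kJ/s.
Handling time per unit search time: 0.064×13 + 0.11×20 = 3.032.
Rate = 3.242/(1 + 3.032) = 0.8041 kJ/s.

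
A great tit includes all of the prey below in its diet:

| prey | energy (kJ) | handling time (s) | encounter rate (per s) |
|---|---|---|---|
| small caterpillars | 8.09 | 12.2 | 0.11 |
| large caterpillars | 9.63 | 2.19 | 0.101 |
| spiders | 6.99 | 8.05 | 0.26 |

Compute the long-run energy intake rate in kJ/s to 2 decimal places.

0.79 kJ/s

Energy encountered per unit search time: 0.11×8.09 + 0.101×9.63 + 0.26×6.99 = 3.68 kJ/s.
Handling time per unit search time: 0.11×12.2 + 0.101×2.19 + 0.26×8.05 = 3.656.
Rate = 3.68/(1 + 3.656) = 0.7903 kJ/s.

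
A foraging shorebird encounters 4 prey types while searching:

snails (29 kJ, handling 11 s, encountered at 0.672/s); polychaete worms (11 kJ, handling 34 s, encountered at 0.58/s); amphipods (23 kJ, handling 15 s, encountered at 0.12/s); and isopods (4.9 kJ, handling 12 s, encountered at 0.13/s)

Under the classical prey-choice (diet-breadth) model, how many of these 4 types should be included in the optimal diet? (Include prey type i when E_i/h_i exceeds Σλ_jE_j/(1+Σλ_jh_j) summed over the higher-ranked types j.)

Rank by E/h (kJ/s): snails 2.64, amphipods 1.53, isopods 0.408, polychaete worms 0.324. Include each in turn until the next type's E/h falls below the running intake rate.
Rate on top 1: 2.322. amphipods: 1.53 < 2.322 → exclude; stop.
Optimal diet: snails — 1 of 4 types.

1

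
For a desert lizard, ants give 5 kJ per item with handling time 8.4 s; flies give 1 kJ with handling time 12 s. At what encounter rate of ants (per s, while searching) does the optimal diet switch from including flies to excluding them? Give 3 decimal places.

0.019 per s

At the threshold, the rate on ants alone equals the profitability of flies: λ·5/(1 + λ·8.4) = 1/12 = 0.08333.
Rearranging, λ(5 − 0.08333×8.4) = 0.08333, so λ = 0.08333/4.3 = 0.01938 per s.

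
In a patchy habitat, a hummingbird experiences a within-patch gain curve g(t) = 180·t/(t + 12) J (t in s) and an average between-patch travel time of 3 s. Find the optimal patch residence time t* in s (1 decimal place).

Optimal t* satisfies g'(t*) = g(t*)/(T + t*).
g'(t) = 180·12/(t + 12)². Setting 180·12/(t+12)² = 180t/[(t+12)(3+t)] gives 12(3+t) = t(t+12), so t² = 12×3 = 36.
t* = √36 = 6 s.

6.0 s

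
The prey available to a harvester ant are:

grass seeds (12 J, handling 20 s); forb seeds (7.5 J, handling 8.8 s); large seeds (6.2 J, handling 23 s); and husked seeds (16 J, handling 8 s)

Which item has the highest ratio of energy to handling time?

husked seeds

Profitability E/h (J/s): grass seeds = 12/20 = 0.6, forb seeds = 7.5/8.8 = 0.852, large seeds = 6.2/23 = 0.27, husked seeds = 16/8 = 2.
Ranked: husked seeds > forb seeds > grass seeds > large seeds.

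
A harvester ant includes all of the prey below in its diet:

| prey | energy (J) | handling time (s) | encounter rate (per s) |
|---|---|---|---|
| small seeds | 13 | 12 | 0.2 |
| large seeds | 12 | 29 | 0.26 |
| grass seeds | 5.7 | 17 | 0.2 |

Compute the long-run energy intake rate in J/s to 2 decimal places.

0.48 J/s

Energy encountered per unit search time: 0.2×13 + 0.26×12 + 0.2×5.7 = 6.86 J/s.
Handling time per unit search time: 0.2×12 + 0.26×29 + 0.2×17 = 13.34.
Rate = 6.86/(1 + 13.34) = 0.4784 J/s.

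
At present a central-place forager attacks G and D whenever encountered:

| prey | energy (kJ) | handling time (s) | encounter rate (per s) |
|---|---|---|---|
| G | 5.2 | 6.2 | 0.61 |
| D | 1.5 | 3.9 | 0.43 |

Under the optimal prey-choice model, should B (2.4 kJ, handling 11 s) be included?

On G and D alone, R = ΣλE/(1+Σλh) = 3.817/6.459 = 0.591 kJ/s.
Profitability of B: 2.4/11 = 0.2182 kJ/s.
Since 0.2182 < R, time spent handling B is better spent searching.

No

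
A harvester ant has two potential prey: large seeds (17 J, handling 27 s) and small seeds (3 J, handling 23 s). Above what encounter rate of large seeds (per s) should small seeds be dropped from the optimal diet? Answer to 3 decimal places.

0.010 per s

Drop small seeds once their profitability E₂/h₂ falls below the rate achievable on large seeds alone: E₂/h₂ = λE₁/(1 + λh₁).
Solve for λ: λE₁h₂ = E₂(1 + λh₁) → λ(E₁h₂ − E₂h₁) = E₂ → λ = E₂/(E₁h₂ − E₂h₁).
λ = 3/(17×23 − 3×27) = 3/310 = 0.009677 per s.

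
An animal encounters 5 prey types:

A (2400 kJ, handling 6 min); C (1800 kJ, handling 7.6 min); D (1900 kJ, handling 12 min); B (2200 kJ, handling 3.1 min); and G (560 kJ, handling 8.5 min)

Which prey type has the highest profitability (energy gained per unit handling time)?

In descending order of E/h:
B: 2200/3.1 = 710 kJ/min
A: 2400/6 = 400 kJ/min
C: 1800/7.6 = 237 kJ/min
D: 1900/12 = 158 kJ/min
G: 560/8.5 = 65.9 kJ/min

B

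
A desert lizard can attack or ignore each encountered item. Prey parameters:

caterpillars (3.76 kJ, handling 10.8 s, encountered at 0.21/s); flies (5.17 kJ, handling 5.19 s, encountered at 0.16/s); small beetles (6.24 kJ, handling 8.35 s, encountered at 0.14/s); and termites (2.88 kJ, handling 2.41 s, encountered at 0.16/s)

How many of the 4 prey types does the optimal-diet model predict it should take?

E/h in descending order: termites 1.2, flies 0.996, small beetles 0.747, caterpillars 0.348 kJ/s. The optimal diet is the largest prefix of this list for which every included type satisfies E_i/h_i > R on the types above it.
Rate on top 1: 0.3326. flies: 0.996 > 0.3326 → include.
Rate on top 2: 0.5812. small beetles: 0.747 > 0.5812 → include.
Rate on top 3: 0.6386. caterpillars: 0.348 < 0.6386 → exclude; stop.
Optimal diet: termites, flies, small beetles — 3 of 4 types.

3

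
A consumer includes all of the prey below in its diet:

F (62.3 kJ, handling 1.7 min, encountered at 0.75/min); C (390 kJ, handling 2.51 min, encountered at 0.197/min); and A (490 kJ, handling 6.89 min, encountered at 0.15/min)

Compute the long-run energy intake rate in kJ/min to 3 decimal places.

51.816 kJ/min

R = (0.75×62.3 + 0.197×390 + 0.15×490) / (1 + 0.75×1.7 + 0.197×2.51 + 0.15×6.89) = 197.1/3.803 = 51.82 kJ/min.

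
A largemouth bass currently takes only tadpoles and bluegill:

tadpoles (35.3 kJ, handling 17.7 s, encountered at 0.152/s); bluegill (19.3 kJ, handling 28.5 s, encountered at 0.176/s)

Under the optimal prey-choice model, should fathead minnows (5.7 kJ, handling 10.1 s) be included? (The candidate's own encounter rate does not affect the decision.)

Intake rate on the current diet: R = (0.152×35.3 + 0.176×19.3) / (1 + 0.152×17.7 + 0.176×28.5) = 8.762/8.706 = 1.006 kJ/s.
fathead minnows: E/h = 5.7/10.1 = 0.5644 kJ/s.
0.5644 < 1.006, so adding fathead minnows would lower the average — exclude it.

No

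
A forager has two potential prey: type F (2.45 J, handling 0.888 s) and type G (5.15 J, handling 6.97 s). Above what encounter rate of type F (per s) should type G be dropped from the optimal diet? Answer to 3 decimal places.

0.412 per s

Drop type G once their profitability E₂/h₂ falls below the rate achievable on type F alone: E₂/h₂ = λE₁/(1 + λh₁).
Solve for λ: λE₁h₂ = E₂(1 + λh₁) → λ(E₁h₂ − E₂h₁) = E₂ → λ = E₂/(E₁h₂ − E₂h₁).
λ = 5.15/(2.45×6.97 − 5.15×0.888) = 5.15/12.5 = 0.4119 per s.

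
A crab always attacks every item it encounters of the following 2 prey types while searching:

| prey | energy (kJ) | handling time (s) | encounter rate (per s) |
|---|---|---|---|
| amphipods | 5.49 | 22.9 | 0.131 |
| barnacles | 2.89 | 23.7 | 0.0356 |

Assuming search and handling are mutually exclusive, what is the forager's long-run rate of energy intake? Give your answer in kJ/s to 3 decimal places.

0.170 kJ/s

R = Σλ_iE_i / (1 + Σλ_ih_i)
Numerator: 0.131×5.49 + 0.0356×2.89 = 0.8221
Denominator: 1 + 0.131×22.9 + 0.0356×23.7 = 4.844
R = 0.8221/4.844 = 0.1697 kJ/s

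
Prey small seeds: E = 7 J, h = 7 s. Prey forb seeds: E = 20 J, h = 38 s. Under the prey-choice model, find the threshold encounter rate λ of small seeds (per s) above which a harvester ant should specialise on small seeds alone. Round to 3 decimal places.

0.159 per s

At the threshold, the rate on small seeds alone equals the profitability of forb seeds: λ·7/(1 + λ·7) = 20/38 = 0.5263.
Rearranging, λ(7 − 0.5263×7) = 0.5263, so λ = 0.5263/3.316 = 0.1587 per s.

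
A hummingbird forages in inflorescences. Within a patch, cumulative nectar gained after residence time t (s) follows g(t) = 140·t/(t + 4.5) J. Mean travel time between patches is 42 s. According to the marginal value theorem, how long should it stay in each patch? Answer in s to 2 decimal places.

Maximise g(t)/(T+t): set derivative to zero → g'(t)(T+t) = g(t).
g'(t) = 140·4.5/(t + 4.5)². Setting 140·4.5/(t+4.5)² = 140t/[(t+4.5)(42+t)] gives 4.5(42+t) = t(t+4.5), so t² = 4.5×42 = 189.
t* = √189 = 13.75 s.

13.75 s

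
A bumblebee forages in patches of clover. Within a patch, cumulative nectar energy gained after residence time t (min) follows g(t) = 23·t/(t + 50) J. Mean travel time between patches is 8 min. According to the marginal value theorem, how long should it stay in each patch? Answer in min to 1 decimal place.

20.0 min

By the marginal value theorem, leave when the instantaneous gain rate g'(t) equals the habitat-wide average g(t)/(T + t).
g'(t) = 23·50/(t + 50)². Setting 23·50/(t+50)² = 23t/[(t+50)(8+t)] gives 50(8+t) = t(t+50), so t² = 50×8 = 400.
t* = √400 = 20 min.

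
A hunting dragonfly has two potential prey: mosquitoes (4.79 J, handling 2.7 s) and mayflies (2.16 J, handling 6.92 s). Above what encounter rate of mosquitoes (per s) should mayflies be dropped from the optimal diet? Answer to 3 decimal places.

At the threshold, the rate on mosquitoes alone equals the profitability of mayflies: λ·4.79/(1 + λ·2.7) = 2.16/6.92 = 0.3121.
Rearranging, λ(4.79 − 0.3121×2.7) = 0.3121, so λ = 0.3121/3.947 = 0.07908 per s.

0.079 per s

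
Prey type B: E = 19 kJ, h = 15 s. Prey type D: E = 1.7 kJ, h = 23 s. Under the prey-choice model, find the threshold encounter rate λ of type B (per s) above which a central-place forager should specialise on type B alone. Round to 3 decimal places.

0.004 per s

At the threshold, the rate on type B alone equals the profitability of type D: λ·19/(1 + λ·15) = 1.7/23 = 0.07391.
Rearranging, λ(19 − 0.07391×15) = 0.07391, so λ = 0.07391/17.89 = 0.004131 per s.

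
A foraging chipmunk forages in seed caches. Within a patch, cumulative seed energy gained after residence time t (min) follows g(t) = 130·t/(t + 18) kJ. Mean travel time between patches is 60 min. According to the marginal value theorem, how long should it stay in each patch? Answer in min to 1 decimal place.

32.9 min

By the marginal value theorem, leave when the instantaneous gain rate g'(t) equals the habitat-wide average g(t)/(T + t).
g'(t) = 130·18/(t + 18)². Setting 130·18/(t+18)² = 130t/[(t+18)(60+t)] gives 18(60+t) = t(t+18), so t² = 18×60 = 1080.
t* = √1080 = 32.86 min.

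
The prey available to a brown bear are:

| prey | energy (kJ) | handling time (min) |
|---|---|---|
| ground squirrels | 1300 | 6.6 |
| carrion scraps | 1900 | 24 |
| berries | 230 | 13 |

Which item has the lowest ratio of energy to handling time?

berries

In descending order of E/h:
ground squirrels: 1300/6.6 = 197 kJ/min
carrion scraps: 1900/24 = 79.2 kJ/min
berries: 230/13 = 17.7 kJ/min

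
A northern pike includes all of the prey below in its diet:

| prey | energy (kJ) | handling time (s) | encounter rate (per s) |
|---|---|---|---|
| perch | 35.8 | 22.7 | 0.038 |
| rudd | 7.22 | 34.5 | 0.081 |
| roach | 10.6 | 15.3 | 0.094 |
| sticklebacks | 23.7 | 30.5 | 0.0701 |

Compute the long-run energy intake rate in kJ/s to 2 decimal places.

0.56 kJ/s

Energy encountered per unit search time: 0.038×35.8 + 0.081×7.22 + 0.094×10.6 + 0.0701×23.7 = 4.603 kJ/s.
Handling time per unit search time: 0.038×22.7 + 0.081×34.5 + 0.094×15.3 + 0.0701×30.5 = 7.233.
Rate = 4.603/(1 + 7.233) = 0.5591 kJ/s.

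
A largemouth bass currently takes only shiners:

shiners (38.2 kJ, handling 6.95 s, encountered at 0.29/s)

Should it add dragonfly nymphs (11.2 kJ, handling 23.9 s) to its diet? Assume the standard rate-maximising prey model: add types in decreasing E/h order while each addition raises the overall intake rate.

No

Current rate: (0.29×38.2)/(1 + 0.29×6.95) = 3.674 kJ/s.
dragonfly nymphs: E/h = 11.2/23.9 = 0.4686 kJ/s.
0.4686 < 3.674, so adding dragonfly nymphs would lower the average — exclude it.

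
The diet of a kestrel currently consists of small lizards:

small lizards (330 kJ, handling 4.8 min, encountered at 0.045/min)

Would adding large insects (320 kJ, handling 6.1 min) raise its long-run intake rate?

Intake rate on the current diet: R = (0.045×330) / (1 + 0.045×4.8) = 14.85/1.216 = 12.21 kJ/min.
Profitability of large insects: 320/6.1 = 52.46 kJ/min.
52.46 > 12.21, so adding large insects raises the average — include it.

Yes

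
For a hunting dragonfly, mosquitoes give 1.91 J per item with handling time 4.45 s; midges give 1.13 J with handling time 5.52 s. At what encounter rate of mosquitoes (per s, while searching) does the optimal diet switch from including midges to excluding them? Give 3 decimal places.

0.205 per s

At the threshold, the rate on mosquitoes alone equals the profitability of midges: λ·1.91/(1 + λ·4.45) = 1.13/5.52 = 0.2047.
Rearranging, λ(1.91 − 0.2047×4.45) = 0.2047, so λ = 0.2047/0.999 = 0.2049 per s.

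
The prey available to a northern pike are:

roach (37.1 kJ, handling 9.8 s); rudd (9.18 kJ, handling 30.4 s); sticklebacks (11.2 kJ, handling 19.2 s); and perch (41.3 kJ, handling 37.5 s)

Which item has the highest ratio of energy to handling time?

roach

In descending order of E/h:
roach: 37.1/9.8 = 3.79 kJ/s
perch: 41.3/37.5 = 1.1 kJ/s
sticklebacks: 11.2/19.2 = 0.583 kJ/s
rudd: 9.18/30.4 = 0.302 kJ/s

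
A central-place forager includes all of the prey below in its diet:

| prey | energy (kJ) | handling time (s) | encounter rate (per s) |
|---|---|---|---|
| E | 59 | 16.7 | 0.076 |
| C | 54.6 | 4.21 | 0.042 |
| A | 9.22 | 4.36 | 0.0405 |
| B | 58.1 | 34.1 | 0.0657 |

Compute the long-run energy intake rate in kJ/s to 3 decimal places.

2.255 kJ/s

Energy encountered per unit search time: 0.076×59 + 0.042×54.6 + 0.0405×9.22 + 0.0657×58.1 = 10.97 kJ/s.
Handling time per unit search time: 0.076×16.7 + 0.042×4.21 + 0.0405×4.36 + 0.0657×34.1 = 3.863.
Rate = 10.97/(1 + 3.863) = 2.255 kJ/s.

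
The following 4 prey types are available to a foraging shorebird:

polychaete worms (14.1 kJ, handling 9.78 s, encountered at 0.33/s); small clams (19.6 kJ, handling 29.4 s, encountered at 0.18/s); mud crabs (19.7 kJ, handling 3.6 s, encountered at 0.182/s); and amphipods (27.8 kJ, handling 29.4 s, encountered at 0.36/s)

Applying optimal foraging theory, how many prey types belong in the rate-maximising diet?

1

E/h in descending order: mud crabs 5.47, polychaete worms 1.44, amphipods 0.946, small clams 0.667 kJ/s. The optimal diet is the largest prefix of this list for which every included type satisfies E_i/h_i > R on the types above it.
Rate on top 1: 2.166. polychaete worms: 1.44 < 2.166 → exclude; stop.
Optimal diet: mud crabs — 1 of 4 types.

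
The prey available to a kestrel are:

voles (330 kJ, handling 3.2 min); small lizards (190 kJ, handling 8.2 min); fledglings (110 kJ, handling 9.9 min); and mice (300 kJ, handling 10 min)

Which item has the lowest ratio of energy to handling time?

In descending order of E/h:
voles: 330/3.2 = 103 kJ/min
mice: 300/10 = 30 kJ/min
small lizards: 190/8.2 = 23.2 kJ/min
fledglings: 110/9.9 = 11.1 kJ/min

fledglings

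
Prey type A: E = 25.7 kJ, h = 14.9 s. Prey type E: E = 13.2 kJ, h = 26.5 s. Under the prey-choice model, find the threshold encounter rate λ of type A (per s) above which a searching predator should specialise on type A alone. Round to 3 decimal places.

0.027 per s

At the threshold, the rate on type A alone equals the profitability of type E: λ·25.7/(1 + λ·14.9) = 13.2/26.5 = 0.4981.
Rearranging, λ(25.7 − 0.4981×14.9) = 0.4981, so λ = 0.4981/18.28 = 0.02725 per s.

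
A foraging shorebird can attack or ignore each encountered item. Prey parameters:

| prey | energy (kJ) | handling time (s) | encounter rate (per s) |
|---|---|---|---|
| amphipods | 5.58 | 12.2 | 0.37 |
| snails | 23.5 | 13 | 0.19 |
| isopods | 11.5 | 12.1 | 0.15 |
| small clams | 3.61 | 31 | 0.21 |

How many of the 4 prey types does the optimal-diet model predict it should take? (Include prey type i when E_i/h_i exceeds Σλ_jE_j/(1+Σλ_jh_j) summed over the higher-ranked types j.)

1

Rank by E/h (kJ/s): snails 1.81, isopods 0.95, amphipods 0.457, small clams 0.116. Include each in turn until the next type's E/h falls below the running intake rate.
Rate on top 1: 1.287. isopods: 0.95 < 1.287 → exclude; stop.
Optimal diet: snails — 1 of 4 types.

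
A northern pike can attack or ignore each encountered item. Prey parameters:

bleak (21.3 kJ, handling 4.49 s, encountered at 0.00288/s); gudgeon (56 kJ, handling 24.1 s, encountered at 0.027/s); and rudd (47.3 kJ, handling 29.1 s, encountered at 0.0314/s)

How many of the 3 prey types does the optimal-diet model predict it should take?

Rank by E/h (kJ/s): bleak 4.74, gudgeon 2.32, rudd 1.63. Include each in turn until the next type's E/h falls below the running intake rate.
Rate on top 1: 0.06056. gudgeon: 2.32 > 0.06056 → include.
Rate on top 2: 0.9457. rudd: 1.63 > 0.9457 → include.
Optimal diet: bleak, gudgeon, rudd — 3 of 3 types.

3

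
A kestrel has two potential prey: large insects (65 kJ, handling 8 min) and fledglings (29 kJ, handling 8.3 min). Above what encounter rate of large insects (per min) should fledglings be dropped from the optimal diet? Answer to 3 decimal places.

Drop fledglings once their profitability E₂/h₂ falls below the rate achievable on large insects alone: E₂/h₂ = λE₁/(1 + λh₁).
Solve for λ: λE₁h₂ = E₂(1 + λh₁) → λ(E₁h₂ − E₂h₁) = E₂ → λ = E₂/(E₁h₂ − E₂h₁).
λ = 29/(65×8.3 − 29×8) = 29/307.5 = 0.09431 per min.

0.094 per min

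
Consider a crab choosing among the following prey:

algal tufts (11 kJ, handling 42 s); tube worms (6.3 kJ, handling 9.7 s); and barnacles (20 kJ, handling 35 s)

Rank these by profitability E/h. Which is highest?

tube worms

In descending order of E/h:
tube worms: 6.3/9.7 = 0.649 kJ/s
barnacles: 20/35 = 0.571 kJ/s
algal tufts: 11/42 = 0.262 kJ/s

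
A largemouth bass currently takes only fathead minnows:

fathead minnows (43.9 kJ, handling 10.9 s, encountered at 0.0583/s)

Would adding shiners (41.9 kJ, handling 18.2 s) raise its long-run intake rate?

Current rate: (0.0583×43.9)/(1 + 0.0583×10.9) = 1.565 kJ/s.
shiners: E/h = 41.9/18.2 = 2.302 kJ/s.
Since 2.302 > R, including shiners increases the long-run rate.

Yes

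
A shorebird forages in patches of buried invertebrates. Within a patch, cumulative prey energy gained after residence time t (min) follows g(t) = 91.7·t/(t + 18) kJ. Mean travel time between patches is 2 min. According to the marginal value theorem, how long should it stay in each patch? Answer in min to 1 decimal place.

By the marginal value theorem, leave when the instantaneous gain rate g'(t) equals the habitat-wide average g(t)/(T + t).
g'(t) = 91.7·18/(t + 18)². Setting 91.7·18/(t+18)² = 91.7t/[(t+18)(2+t)] gives 18(2+t) = t(t+18), so t² = 18×2 = 36.
t* = √36 = 6 min.

6.0 min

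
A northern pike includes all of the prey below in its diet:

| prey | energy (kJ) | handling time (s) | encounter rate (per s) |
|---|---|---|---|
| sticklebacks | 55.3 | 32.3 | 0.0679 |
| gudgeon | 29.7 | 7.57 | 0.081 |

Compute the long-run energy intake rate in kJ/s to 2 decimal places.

R = (0.0679×55.3 + 0.081×29.7) / (1 + 0.0679×32.3 + 0.081×7.57) = 6.161/3.806 = 1.619 kJ/s.

1.62 kJ/s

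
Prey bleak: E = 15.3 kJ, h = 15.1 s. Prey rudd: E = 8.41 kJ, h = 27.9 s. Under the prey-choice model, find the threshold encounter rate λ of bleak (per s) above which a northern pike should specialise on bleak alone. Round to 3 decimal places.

0.028 per s

Drop rudd once their profitability E₂/h₂ falls below the rate achievable on bleak alone: E₂/h₂ = λE₁/(1 + λh₁).
Solve for λ: λE₁h₂ = E₂(1 + λh₁) → λ(E₁h₂ − E₂h₁) = E₂ → λ = E₂/(E₁h₂ − E₂h₁).
λ = 8.41/(15.3×27.9 − 8.41×15.1) = 8.41/299.9 = 0.02804 per s.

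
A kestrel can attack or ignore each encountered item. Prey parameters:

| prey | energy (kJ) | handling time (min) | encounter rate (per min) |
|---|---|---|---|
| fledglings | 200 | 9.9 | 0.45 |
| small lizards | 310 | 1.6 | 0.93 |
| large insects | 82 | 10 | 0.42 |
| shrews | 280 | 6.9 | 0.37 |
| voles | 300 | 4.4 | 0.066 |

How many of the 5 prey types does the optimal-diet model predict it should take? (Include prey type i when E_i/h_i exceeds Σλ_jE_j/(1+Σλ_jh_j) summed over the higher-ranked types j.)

1

Profitabilities (E/h, kJ/min): small lizards 194, voles 68.2, shrews 40.6, fledglings 20.2, large insects 8.2. Add prey in this order while the next type's profitability exceeds the intake rate on those already taken.
Rate on top 1: 115.9. voles: 68.2 < 115.9 → exclude; stop.
Optimal diet: small lizards — 1 of 5 types.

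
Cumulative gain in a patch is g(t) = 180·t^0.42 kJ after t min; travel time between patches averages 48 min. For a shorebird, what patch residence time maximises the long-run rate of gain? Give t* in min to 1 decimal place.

Optimal t* satisfies g'(t*) = g(t*)/(T + t*).
g'(t) = 0.42·180·t^-0.58. Setting 0.42·180·t^-0.58 = 180·t^0.42/(48+t) gives 0.42(48+t) = t, so 0.58·t = 0.42×48.
t* = 0.42×48/0.58 = 34.76 min.

34.8 min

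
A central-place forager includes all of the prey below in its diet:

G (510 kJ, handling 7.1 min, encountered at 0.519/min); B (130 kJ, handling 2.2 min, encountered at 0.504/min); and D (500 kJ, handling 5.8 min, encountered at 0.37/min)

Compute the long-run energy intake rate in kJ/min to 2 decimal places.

Energy encountered per unit search time: 0.519×510 + 0.504×130 + 0.37×500 = 515.2 kJ/min.
Handling time per unit search time: 0.519×7.1 + 0.504×2.2 + 0.37×5.8 = 6.94.
Rate = 515.2/(1 + 6.94) = 64.89 kJ/min.

64.89 kJ/min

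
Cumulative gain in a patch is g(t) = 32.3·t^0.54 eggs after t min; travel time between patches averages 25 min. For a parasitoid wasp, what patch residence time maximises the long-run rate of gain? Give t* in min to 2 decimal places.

By the marginal value theorem, leave when the instantaneous gain rate g'(t) equals the habitat-wide average g(t)/(T + t).
g'(t) = 0.54·32.3·t^-0.46. Setting 0.54·32.3·t^-0.46 = 32.3·t^0.54/(25+t) gives 0.54(25+t) = t, so 0.46·t = 0.54×25.
t* = 0.54×25/0.46 = 29.35 min.

29.35 min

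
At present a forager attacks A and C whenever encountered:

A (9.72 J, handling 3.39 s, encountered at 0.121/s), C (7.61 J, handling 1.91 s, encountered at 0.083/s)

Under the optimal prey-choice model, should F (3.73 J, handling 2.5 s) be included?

Intake rate on the current diet: R = (0.121×9.72 + 0.083×7.61) / (1 + 0.121×3.39 + 0.083×1.91) = 1.808/1.569 = 1.152 J/s.
F: E/h = 3.73/2.5 = 1.492 J/s.
1.492 > 1.152, so adding F raises the average — include it.

Yes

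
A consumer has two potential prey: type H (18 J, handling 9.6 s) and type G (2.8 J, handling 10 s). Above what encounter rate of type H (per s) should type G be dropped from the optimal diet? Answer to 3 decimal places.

0.018 per s

At the threshold, the rate on type H alone equals the profitability of type G: λ·18/(1 + λ·9.6) = 2.8/10 = 0.28.
Rearranging, λ(18 − 0.28×9.6) = 0.28, so λ = 0.28/15.31 = 0.01829 per s.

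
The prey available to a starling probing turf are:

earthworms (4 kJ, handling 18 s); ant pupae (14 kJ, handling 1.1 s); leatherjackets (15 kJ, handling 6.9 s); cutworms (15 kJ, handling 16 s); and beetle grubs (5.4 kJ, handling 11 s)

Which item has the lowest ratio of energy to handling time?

earthworms

Profitability E/h (kJ/s): earthworms = 4/18 = 0.222, ant pupae = 14/1.1 = 12.7, leatherjackets = 15/6.9 = 2.17, cutworms = 15/16 = 0.938, beetle grubs = 5.4/11 = 0.491.
Ranked: ant pupae > leatherjackets > cutworms > beetle grubs > earthworms.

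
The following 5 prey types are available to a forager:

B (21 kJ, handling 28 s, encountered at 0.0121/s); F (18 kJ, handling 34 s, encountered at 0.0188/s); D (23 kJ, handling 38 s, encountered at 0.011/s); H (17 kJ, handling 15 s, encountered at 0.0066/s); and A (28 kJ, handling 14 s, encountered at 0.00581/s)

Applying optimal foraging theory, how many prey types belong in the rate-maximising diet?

5

Profitabilities (E/h, kJ/s): A 2, H 1.13, B 0.75, D 0.605, F 0.529. Add prey in this order while the next type's profitability exceeds the intake rate on those already taken.
Rate on top 1: 0.1504. H: 1.13 > 0.1504 → include.
Rate on top 2: 0.2329. B: 0.75 > 0.2329 → include.
Rate on top 3: 0.3482. D: 0.605 > 0.3482 → include.
Rate on top 4: 0.4037. F: 0.529 > 0.4037 → include.
Optimal diet: A, H, B, D, F — 5 of 5 types.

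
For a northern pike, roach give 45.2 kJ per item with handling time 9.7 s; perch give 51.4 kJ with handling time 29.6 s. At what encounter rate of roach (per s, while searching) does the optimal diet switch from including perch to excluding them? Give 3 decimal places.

0.061 per s

Drop perch once their profitability E₂/h₂ falls below the rate achievable on roach alone: E₂/h₂ = λE₁/(1 + λh₁).
Solve for λ: λE₁h₂ = E₂(1 + λh₁) → λ(E₁h₂ − E₂h₁) = E₂ → λ = E₂/(E₁h₂ − E₂h₁).
λ = 51.4/(45.2×29.6 − 51.4×9.7) = 51.4/839.3 = 0.06124 per s.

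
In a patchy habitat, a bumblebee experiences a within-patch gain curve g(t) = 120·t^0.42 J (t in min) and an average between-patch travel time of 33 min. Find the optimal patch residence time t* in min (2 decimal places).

By the marginal value theorem, leave when the instantaneous gain rate g'(t) equals the habitat-wide average g(t)/(T + t).
g'(t) = 0.42·120·t^-0.58. Setting 0.42·120·t^-0.58 = 120·t^0.42/(33+t) gives 0.42(33+t) = t, so 0.58·t = 0.42×33.
t* = 0.42×33/0.58 = 23.9 min.

23.90 min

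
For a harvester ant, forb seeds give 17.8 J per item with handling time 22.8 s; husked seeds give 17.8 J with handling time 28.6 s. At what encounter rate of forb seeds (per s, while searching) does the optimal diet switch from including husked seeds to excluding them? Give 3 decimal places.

Drop husked seeds once their profitability E₂/h₂ falls below the rate achievable on forb seeds alone: E₂/h₂ = λE₁/(1 + λh₁).
Solve for λ: λE₁h₂ = E₂(1 + λh₁) → λ(E₁h₂ − E₂h₁) = E₂ → λ = E₂/(E₁h₂ − E₂h₁).
λ = 17.8/(17.8×28.6 − 17.8×22.8) = 17.8/103.2 = 0.1724 per s.

0.172 per s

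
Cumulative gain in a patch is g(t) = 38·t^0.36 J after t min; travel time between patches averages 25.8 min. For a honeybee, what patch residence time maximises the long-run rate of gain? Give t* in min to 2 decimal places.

By the marginal value theorem, leave when the instantaneous gain rate g'(t) equals the habitat-wide average g(t)/(T + t).
g'(t) = 0.36·38·t^-0.64. Setting 0.36·38·t^-0.64 = 38·t^0.36/(25.8+t) gives 0.36(25.8+t) = t, so 0.64·t = 0.36×25.8.
t* = 0.36×25.8/0.64 = 14.51 min.

14.51 min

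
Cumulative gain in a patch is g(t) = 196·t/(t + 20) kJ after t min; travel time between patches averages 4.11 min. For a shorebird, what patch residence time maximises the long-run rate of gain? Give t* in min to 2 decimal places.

Optimal t* satisfies g'(t*) = g(t*)/(T + t*).
g'(t) = 196·20/(t + 20)². Setting 196·20/(t+20)² = 196t/[(t+20)(4.11+t)] gives 20(4.11+t) = t(t+20), so t² = 20×4.11 = 82.2.
t* = √82.2 = 9.066 min.

9.07 min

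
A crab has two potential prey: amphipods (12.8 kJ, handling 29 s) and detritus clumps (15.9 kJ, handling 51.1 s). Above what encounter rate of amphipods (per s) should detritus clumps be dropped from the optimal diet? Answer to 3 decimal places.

0.082 per s

Drop detritus clumps once their profitability E₂/h₂ falls below the rate achievable on amphipods alone: E₂/h₂ = λE₁/(1 + λh₁).
Solve for λ: λE₁h₂ = E₂(1 + λh₁) → λ(E₁h₂ − E₂h₁) = E₂ → λ = E₂/(E₁h₂ − E₂h₁).
λ = 15.9/(12.8×51.1 − 15.9×29) = 15.9/193 = 0.08239 per s.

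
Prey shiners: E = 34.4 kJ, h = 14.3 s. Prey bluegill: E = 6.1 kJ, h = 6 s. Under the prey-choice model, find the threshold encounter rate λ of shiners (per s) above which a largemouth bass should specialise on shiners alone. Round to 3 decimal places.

0.051 per s

The zero-one rule: include bluegill iff E₂/h₂ > λE₁/(1+λh₁). Equality gives the switch point.
λE₁h₂ = E₂ + λE₂h₁ ⇒ λ = E₂/(E₁h₂ − E₂h₁) = 6.1/(206.4 − 87.23) = 0.05119 per s.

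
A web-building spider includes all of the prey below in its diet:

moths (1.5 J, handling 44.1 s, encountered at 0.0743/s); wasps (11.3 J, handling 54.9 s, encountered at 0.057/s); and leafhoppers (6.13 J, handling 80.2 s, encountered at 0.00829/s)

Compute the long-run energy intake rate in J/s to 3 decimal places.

R = Σλ_iE_i / (1 + Σλ_ih_i)
Numerator: 0.0743×1.5 + 0.057×11.3 + 0.00829×6.13 = 0.8064
Denominator: 1 + 0.0743×44.1 + 0.057×54.9 + 0.00829×80.2 = 8.071
R = 0.8064/8.071 = 0.09991 J/s

0.100 J/s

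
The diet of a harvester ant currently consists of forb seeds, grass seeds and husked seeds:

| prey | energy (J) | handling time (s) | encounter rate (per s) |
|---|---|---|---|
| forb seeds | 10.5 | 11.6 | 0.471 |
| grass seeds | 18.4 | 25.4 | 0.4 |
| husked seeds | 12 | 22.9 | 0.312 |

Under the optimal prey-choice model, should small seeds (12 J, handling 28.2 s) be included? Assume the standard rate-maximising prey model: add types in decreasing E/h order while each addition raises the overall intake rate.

Intake rate on the current diet: R = (0.471×10.5 + 0.4×18.4 + 0.312×12) / (1 + 0.471×11.6 + 0.4×25.4 + 0.312×22.9) = 16.05/23.77 = 0.6752 J/s.
Profitability of small seeds: 12/28.2 = 0.4255 J/s.
Since 0.4255 < R, time spent handling small seeds is better spent searching.

No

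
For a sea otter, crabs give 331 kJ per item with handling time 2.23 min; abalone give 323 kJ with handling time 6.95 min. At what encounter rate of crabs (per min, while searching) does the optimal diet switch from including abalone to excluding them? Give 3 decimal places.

0.204 per min

At the threshold, the rate on crabs alone equals the profitability of abalone: λ·331/(1 + λ·2.23) = 323/6.95 = 46.47.
Rearranging, λ(331 − 46.47×2.23) = 46.47, so λ = 46.47/227.4 = 0.2044 per min.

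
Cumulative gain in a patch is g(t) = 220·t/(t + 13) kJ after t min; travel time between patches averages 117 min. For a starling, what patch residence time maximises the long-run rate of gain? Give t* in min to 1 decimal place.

39.0 min

By the marginal value theorem, leave when the instantaneous gain rate g'(t) equals the habitat-wide average g(t)/(T + t).
g'(t) = 220·13/(t + 13)². Setting 220·13/(t+13)² = 220t/[(t+13)(117+t)] gives 13(117+t) = t(t+13), so t² = 13×117 = 1521.
t* = √1521 = 39 min.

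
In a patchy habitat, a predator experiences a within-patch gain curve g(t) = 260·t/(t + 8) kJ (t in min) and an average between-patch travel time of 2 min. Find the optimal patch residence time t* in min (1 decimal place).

4.0 min

Optimal t* satisfies g'(t*) = g(t*)/(T + t*).
g'(t) = 260·8/(t + 8)². Setting 260·8/(t+8)² = 260t/[(t+8)(2+t)] gives 8(2+t) = t(t+8), so t² = 8×2 = 16.
t* = √16 = 4 min.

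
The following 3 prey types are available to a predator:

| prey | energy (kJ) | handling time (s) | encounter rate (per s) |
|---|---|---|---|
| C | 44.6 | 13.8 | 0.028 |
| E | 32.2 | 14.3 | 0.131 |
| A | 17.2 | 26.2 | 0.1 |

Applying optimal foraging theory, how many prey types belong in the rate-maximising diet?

2

Rank by E/h (kJ/s): C 3.23, E 2.25, A 0.656. Include each in turn until the next type's E/h falls below the running intake rate.
Rate on top 1: 0.9008. E: 2.25 > 0.9008 → include.
Rate on top 2: 1.677. A: 0.656 < 1.677 → exclude; stop.
Optimal diet: C, E — 2 of 3 types.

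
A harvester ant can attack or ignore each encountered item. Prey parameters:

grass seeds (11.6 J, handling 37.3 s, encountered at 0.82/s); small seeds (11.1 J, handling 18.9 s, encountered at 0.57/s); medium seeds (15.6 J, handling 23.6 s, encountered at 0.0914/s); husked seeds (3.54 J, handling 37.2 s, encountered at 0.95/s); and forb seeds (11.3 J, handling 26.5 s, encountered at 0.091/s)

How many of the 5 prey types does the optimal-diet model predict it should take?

Profitabilities (E/h, J/s): medium seeds 0.661, small seeds 0.587, forb seeds 0.426, grass seeds 0.311, husked seeds 0.0952. Add prey in this order while the next type's profitability exceeds the intake rate on those already taken.
Rate on top 1: 0.4516. small seeds: 0.587 > 0.4516 → include.
Rate on top 2: 0.5566. forb seeds: 0.426 < 0.5566 → exclude; stop.
Optimal diet: medium seeds, small seeds — 2 of 5 types.

2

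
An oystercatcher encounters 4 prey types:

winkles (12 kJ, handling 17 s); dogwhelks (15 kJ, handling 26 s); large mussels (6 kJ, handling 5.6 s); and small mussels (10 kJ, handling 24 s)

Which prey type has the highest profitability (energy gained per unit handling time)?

large mussels

Profitability E/h (kJ/s): winkles = 12/17 = 0.706, dogwhelks = 15/26 = 0.577, large mussels = 6/5.6 = 1.07, small mussels = 10/24 = 0.417.
Ranked: large mussels > winkles > dogwhelks > small mussels.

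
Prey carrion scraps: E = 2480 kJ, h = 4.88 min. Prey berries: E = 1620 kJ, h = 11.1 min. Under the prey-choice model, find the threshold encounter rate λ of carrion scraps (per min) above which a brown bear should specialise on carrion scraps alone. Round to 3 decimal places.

The zero-one rule: include berries iff E₂/h₂ > λE₁/(1+λh₁). Equality gives the switch point.
λE₁h₂ = E₂ + λE₂h₁ ⇒ λ = E₂/(E₁h₂ − E₂h₁) = 1620/(2.753e+04 − 7906) = 0.08256 per min.

0.083 per min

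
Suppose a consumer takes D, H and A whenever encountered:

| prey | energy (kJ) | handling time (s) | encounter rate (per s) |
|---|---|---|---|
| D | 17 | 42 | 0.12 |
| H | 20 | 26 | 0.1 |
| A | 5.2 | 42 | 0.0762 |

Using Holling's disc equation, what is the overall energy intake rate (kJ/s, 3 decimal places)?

R = Σλ_iE_i / (1 + Σλ_ih_i)
Numerator: 0.12×17 + 0.1×20 + 0.0762×5.2 = 4.436
Denominator: 1 + 0.12×42 + 0.1×26 + 0.0762×42 = 11.84
R = 4.436/11.84 = 0.3747 kJ/s

0.375 kJ/s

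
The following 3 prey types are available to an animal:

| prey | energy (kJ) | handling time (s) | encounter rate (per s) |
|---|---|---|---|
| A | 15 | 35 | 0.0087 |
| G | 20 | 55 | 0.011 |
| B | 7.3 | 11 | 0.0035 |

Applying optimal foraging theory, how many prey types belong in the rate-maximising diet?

E/h in descending order: B 0.664, A 0.429, G 0.364 kJ/s. The optimal diet is the largest prefix of this list for which every included type satisfies E_i/h_i > R on the types above it.
Rate on top 1: 0.0246. A: 0.429 > 0.0246 → include.
Rate on top 2: 0.1162. G: 0.364 > 0.1162 → include.
Optimal diet: B, A, G — 3 of 3 types.

3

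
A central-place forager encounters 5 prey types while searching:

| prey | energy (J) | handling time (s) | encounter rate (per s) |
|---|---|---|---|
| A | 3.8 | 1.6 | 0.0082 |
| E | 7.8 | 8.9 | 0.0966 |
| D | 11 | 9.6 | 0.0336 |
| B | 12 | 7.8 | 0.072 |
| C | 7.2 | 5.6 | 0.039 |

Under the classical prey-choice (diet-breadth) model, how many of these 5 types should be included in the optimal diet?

5

E/h in descending order: A 2.37, B 1.54, C 1.29, D 1.15, E 0.876 J/s. The optimal diet is the largest prefix of this list for which every included type satisfies E_i/h_i > R on the types above it.
Rate on top 1: 0.03076. B: 1.54 > 0.03076 → include.
Rate on top 2: 0.5685. C: 1.29 > 0.5685 → include.
Rate on top 3: 0.6558. D: 1.15 > 0.6558 → include.
Rate on top 4: 0.7305. E: 0.876 > 0.7305 → include.
Optimal diet: A, B, C, D, E — 5 of 5 types.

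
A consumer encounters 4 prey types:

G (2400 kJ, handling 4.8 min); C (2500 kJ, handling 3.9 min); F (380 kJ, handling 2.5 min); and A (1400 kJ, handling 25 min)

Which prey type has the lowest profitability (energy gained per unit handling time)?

In descending order of E/h:
C: 2500/3.9 = 641 kJ/min
G: 2400/4.8 = 500 kJ/min
F: 380/2.5 = 152 kJ/min
A: 1400/25 = 56 kJ/min

A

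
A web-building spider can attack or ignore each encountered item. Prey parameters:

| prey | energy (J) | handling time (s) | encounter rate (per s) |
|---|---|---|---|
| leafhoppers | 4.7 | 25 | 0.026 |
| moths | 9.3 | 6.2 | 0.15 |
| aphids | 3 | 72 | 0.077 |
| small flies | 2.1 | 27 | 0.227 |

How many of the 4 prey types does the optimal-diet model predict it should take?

E/h in descending order: moths 1.5, leafhoppers 0.188, small flies 0.0778, aphids 0.0417 J/s. The optimal diet is the largest prefix of this list for which every included type satisfies E_i/h_i > R on the types above it.
Rate on top 1: 0.7228. leafhoppers: 0.188 < 0.7228 → exclude; stop.
Optimal diet: moths — 1 of 4 types.

1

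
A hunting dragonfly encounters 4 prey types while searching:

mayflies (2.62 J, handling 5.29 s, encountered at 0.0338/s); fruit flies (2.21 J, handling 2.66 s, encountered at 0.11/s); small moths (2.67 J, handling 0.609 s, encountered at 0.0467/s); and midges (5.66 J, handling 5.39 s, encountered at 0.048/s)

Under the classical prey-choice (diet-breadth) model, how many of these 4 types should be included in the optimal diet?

4

E/h in descending order: small moths 4.38, midges 1.05, fruit flies 0.831, mayflies 0.495 J/s. The optimal diet is the largest prefix of this list for which every included type satisfies E_i/h_i > R on the types above it.
Rate on top 1: 0.1212. midges: 1.05 > 0.1212 → include.
Rate on top 2: 0.3079. fruit flies: 0.831 > 0.3079 → include.
Rate on top 3: 0.4048. mayflies: 0.495 > 0.4048 → include.
Optimal diet: small moths, midges, fruit flies, mayflies — 4 of 4 types.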